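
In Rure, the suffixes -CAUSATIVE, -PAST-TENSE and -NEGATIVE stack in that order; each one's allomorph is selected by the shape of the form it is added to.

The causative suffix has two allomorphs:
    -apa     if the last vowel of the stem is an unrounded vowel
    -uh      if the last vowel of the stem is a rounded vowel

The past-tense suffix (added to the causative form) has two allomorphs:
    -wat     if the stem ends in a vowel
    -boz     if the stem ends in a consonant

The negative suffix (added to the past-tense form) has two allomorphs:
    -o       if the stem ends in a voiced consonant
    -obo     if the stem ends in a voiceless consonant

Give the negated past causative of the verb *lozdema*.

lozdemaapawatobo

The last vowel of *lozdema* is /a/, which is an unrounded vowel, so the causative suffix is -apa, giving *lozdemaapa*.
The final sound of the causative form *lozdemaapa* is /a/, which is a vowel, so the past-tense suffix is -wat, giving *lozdemaapawat*.
The final consonant of the past-tense form *lozdemaapawat* is /t/, which is voiceless, so the negative suffix is -obo, giving *lozdemaapawatobo*.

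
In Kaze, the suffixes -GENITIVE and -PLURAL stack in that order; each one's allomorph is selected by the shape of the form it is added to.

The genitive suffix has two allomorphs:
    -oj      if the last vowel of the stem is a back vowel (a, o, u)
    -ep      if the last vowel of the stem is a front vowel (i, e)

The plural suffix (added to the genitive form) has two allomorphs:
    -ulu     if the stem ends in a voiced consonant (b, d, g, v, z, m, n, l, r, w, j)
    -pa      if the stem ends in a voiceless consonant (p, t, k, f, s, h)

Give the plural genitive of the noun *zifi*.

Since the last vowel of *zifi* is /i/ (a front vowel), it takes -ep, giving *zifiep*.
The final consonant of the genitive form *zifiep* is /p/, which is voiceless, so the plural suffix is -pa, giving *zifieppa*.

zifieppa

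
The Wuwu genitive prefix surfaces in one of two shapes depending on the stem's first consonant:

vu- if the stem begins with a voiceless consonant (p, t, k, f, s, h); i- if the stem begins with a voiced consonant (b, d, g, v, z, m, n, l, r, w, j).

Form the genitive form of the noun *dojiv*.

idojiv

Since the first consonant of *dojiv* is /d/ (voiced), it takes i-, giving *idojiv*.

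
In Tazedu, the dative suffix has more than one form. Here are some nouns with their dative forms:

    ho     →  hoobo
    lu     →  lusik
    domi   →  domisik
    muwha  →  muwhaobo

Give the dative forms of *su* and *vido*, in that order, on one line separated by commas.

The suffix is conditioned by the last vowel: -sik when the last vowel of the stem is a high vowel (*lu*, *domi*); -obo when the last vowel of the stem is a non-high vowel (*ho*, *muwha*).
Since the last vowel of *su* is /u/ (a high vowel), it takes -sik, giving *susik*.
The last vowel of *vido* is /o/, which is a non-high vowel, so the suffix is -obo, giving *vidoobo*.

susik, vidoobo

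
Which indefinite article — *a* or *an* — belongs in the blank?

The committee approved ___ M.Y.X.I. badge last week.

an

The indefinite article is chosen by the initial *sound* of the following word, not its spelling.
The initialism *M.Y.X.I.* is read letter by letter; the first letter, M, is pronounced /ɛm/, which begins with a vowel sound.
So the article is *an*: The committee approved an M.Y.X.I. badge last week.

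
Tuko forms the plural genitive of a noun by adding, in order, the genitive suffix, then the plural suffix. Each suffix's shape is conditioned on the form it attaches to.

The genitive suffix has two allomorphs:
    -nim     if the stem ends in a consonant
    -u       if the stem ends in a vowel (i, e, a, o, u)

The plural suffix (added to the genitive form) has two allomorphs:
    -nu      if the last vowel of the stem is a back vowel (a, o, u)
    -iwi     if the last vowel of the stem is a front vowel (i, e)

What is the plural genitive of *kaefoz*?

The final sound of *kaefoz* is /z/, which is a consonant, so the genitive suffix is -nim, giving *kaefoznim*.
The genitive form *kaefoznim* — last vowel /i/ (a front vowel) → -iwi → *kaefoznimiwi*.

kaefoznimiwi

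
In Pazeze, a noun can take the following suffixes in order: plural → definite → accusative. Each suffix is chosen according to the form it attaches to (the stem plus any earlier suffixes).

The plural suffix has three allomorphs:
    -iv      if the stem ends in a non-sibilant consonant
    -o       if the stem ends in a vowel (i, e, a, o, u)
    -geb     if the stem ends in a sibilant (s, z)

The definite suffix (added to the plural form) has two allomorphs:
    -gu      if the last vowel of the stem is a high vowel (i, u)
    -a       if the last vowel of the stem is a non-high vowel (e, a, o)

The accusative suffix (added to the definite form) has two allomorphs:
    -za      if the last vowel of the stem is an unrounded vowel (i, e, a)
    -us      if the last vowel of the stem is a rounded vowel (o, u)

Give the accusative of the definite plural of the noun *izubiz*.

izubizgebaza

*izubiz* — final sound /z/ (a sibilant) → -geb → *izubizgeb*.
The plural form *izubizgeb* — last vowel /e/ (a non-high vowel) → -a → *izubizgeba*.
The definite form *izubizgeba* — last vowel /a/ (an unrounded vowel) → -za → *izubizgebaza*.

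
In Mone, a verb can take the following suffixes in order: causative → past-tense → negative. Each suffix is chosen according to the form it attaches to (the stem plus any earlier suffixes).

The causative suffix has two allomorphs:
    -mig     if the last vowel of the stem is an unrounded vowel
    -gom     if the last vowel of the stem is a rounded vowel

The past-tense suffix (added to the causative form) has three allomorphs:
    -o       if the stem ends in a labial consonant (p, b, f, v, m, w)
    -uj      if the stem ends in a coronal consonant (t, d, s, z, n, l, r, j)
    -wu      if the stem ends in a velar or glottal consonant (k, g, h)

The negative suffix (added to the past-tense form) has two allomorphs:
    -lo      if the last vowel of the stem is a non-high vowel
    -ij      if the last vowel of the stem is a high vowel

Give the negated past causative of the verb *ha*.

hamigwuij

*ha*: last vowel = /a/, an unrounded vowel → -mig → *hamig*.
Since the final consonant of the causative form *hamig* is /g/ (velar/glottal), it takes -wu, giving *hamigwu*.
Since the last vowel of the past-tense form *hamigwu* is /u/ (a high vowel), it takes -ij, giving *hamigwuij*.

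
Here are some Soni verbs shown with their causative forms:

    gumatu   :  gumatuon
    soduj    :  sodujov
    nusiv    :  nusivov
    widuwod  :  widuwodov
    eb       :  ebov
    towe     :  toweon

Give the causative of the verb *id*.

idov

Looking at the final sound of each stem: -ov when the stem ends in a consonant (*soduj*, *nusiv*, *widuwod*, *eb*); -on when the stem ends in a vowel (*gumatu*, *towe*).
*id* — final sound /d/ (a consonant) → -ov → *idov*.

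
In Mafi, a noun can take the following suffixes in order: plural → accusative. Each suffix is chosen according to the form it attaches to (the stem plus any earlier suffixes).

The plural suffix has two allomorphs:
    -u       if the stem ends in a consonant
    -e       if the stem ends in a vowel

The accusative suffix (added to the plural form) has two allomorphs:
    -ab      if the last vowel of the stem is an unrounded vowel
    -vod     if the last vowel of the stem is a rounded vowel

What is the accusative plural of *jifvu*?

The final sound of *jifvu* is /u/, which is a vowel, so the plural suffix is -e, giving *jifvue*.
The last vowel of the plural form *jifvue* is /e/, which is an unrounded vowel, so the accusative suffix is -ab, giving *jifvueab*.

jifvueab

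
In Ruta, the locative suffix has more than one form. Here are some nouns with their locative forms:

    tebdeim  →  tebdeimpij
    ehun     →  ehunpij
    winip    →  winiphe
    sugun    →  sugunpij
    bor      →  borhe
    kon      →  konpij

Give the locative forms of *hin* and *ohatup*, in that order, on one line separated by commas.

The pattern is nasality of the final consonant: -pij when the stem ends in a nasal (*tebdeim*, *ehun*, *sugun*, *kon*); -he when the stem ends in a non-nasal consonant (*winip*, *bor*).
Since the final consonant of *hin* is /n/ (a nasal), it takes -pij, giving *hinpij*.
Since the final consonant of *ohatup* is /p/ (non-nasal), it takes -he, giving *ohatuphe*.

hinpij, ohatuphe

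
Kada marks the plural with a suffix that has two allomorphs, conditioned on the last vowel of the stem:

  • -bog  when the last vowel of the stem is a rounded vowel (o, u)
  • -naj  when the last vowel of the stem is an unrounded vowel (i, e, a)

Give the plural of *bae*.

baenaj

Since the last vowel of *bae* is /e/ (an unrounded vowel), it takes -naj, giving *baenaj*.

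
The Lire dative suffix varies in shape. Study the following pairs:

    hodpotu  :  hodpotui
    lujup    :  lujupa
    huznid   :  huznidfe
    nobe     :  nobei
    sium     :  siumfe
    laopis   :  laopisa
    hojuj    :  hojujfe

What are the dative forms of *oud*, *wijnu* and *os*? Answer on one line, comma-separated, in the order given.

The alternation tracks the final sound of the stem — -a when the stem ends in a voiceless consonant (*lujup*, *laopis*); -fe when the stem ends in a voiced consonant (*huznid*, *sium*, *hojuj*); -i when the stem ends in a vowel (*hodpotu*, *nobe*).
*oud*: final sound = /d/, a voiced consonant → -fe → *oudfe*.
The final sound of *wijnu* is /u/, which is a vowel, so the suffix is -i, giving *wijnui*.
*os* — final sound /s/ (a voiceless consonant) → -a → *osa*.

oudfe, wijnui, osa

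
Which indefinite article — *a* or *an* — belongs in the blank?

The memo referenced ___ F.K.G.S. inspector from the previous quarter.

an

The indefinite article is chosen by the initial *sound* of the following word, not its spelling.
The initialism *F.K.G.S.* is read letter by letter; the first letter, F, is pronounced /ɛf/, which begins with a vowel sound.
So the article is *an*: The memo referenced an F.K.G.S. inspector from the previous quarter.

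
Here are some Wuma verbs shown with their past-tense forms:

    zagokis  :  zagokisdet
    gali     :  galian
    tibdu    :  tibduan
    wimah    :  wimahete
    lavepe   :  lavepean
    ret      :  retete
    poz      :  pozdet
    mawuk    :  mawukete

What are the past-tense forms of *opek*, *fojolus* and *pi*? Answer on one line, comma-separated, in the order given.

The alternation tracks the final sound of the stem — -det when the stem ends in a sibilant (*zagokis*, *poz*); -ete when the stem ends in a non-sibilant consonant (*wimah*, *ret*, *mawuk*); -an when the stem ends in a vowel (*gali*, *tibdu*, *lavepe*).
The final sound of *opek* is /k/, which is a non-sibilant consonant, so the suffix is -ete, giving *opekete*.
The final sound of *fojolus* is /s/, which is a sibilant, so the suffix is -det, giving *fojolusdet*.
*pi*: final sound = /i/, a vowel → -an → *pian*.

opekete, fojolusdet, pian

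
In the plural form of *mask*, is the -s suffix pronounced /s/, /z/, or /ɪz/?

The stem *mask* ends in a voiceless non-sibilant consonant.
The plural suffix surfaces as /ɪz/ after sibilants, /s/ after other voiceless consonants, and /z/ after other voiced sounds.
So the plural -s on *mask* is pronounced /s/.

/s/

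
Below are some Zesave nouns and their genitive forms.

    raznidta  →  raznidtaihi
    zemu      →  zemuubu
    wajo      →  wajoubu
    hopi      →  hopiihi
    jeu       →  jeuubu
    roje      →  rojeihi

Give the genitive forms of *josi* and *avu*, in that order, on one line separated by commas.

Looking at the last vowel of each stem: -ubu when the last vowel of the stem is a rounded vowel (*zemu*, *wajo*, *jeu*); -ihi when the last vowel of the stem is an unrounded vowel (*raznidta*, *hopi*, *roje*).
The last vowel of *josi* is /i/, which is an unrounded vowel, so the suffix is -ihi, giving *josiihi*.
*avu* — last vowel /u/ (a rounded vowel) → -ubu → *avuubu*.

josiihi, avuubu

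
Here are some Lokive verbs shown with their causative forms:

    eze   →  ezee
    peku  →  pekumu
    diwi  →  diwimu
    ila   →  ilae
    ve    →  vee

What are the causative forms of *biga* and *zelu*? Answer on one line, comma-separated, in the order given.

Looking at the last vowel of each stem: -mu when the last vowel of the stem is a high vowel (*peku*, *diwi*); -e when the last vowel of the stem is a non-high vowel (*eze*, *ila*, *ve*).
The last vowel of *biga* is /a/, which is a non-high vowel, so the suffix is -e, giving *bigae*.
*zelu* — last vowel /u/ (a high vowel) → -mu → *zelumu*.

bigae, zelumu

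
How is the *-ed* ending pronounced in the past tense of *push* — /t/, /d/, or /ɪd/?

/t/

The stem *push* ends in a voiceless consonant other than /t/.
The -ed suffix is realized as /ɪd/ after /t, d/; as /t/ after other voiceless consonants; and as /d/ after other voiced sounds.
So -ed on *push* is pronounced /t/.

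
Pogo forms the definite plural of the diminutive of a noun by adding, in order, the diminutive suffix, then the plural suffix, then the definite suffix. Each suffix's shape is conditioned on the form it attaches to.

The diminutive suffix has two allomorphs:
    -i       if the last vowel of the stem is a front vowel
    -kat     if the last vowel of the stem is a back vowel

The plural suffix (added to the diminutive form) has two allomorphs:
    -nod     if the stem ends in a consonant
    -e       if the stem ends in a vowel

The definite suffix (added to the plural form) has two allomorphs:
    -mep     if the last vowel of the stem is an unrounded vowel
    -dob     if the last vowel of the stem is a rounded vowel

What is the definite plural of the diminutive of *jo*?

*jo*: last vowel = /o/, a back vowel → -kat → *jokat*.
The diminutive form *jokat*: final sound = /t/, a consonant → -nod → *jokatnod*.
The last vowel of the plural form *jokatnod* is /o/, which is a rounded vowel, so the definite suffix is -dob, giving *jokatnoddob*.

jokatnoddob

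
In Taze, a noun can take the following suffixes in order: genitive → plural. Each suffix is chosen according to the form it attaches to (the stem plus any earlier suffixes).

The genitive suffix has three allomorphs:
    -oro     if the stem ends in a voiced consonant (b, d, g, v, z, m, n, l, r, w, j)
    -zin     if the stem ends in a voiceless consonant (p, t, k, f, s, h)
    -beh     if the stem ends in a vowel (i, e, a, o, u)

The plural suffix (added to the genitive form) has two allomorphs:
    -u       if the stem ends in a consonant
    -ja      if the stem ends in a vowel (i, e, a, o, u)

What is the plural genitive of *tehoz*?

tehozoroja

The final sound of *tehoz* is /z/, which is a voiced consonant, so the genitive suffix is -oro, giving *tehozoro*.
The genitive form *tehozoro* — final sound /o/ (a vowel) → -ja → *tehozoroja*.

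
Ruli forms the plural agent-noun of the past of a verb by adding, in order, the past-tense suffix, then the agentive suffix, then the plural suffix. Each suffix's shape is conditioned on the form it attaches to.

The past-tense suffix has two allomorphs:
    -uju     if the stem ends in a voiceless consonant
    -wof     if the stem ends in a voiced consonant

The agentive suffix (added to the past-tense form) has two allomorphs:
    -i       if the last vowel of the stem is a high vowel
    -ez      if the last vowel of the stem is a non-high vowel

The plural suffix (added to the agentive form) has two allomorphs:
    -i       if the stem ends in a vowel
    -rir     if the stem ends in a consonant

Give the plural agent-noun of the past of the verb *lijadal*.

The final consonant of *lijadal* is /l/, which is voiced, so the past-tense suffix is -wof, giving *lijadalwof*.
The past-tense form *lijadalwof* — last vowel /o/ (a non-high vowel) → -ez → *lijadalwofez*.
The final sound of the agentive form *lijadalwofez* is /z/, which is a consonant, so the plural suffix is -rir, giving *lijadalwofezrir*.

lijadalwofezrir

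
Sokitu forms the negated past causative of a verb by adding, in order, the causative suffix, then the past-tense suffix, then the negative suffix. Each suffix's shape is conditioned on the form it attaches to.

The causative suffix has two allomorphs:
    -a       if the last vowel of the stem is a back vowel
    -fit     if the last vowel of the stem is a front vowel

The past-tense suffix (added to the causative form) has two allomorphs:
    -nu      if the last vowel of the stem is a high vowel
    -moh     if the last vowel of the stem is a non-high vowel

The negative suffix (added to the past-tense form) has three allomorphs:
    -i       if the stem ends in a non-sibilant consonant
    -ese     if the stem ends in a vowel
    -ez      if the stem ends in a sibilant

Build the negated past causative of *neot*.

*neot*: last vowel = /o/, a back vowel → -a → *neota*.
The causative form *neota* — last vowel /a/ (a non-high vowel) → -moh → *neotamoh*.
The past-tense form *neotamoh*: final sound = /h/, a non-sibilant consonant → -i → *neotamohi*.

neotamohi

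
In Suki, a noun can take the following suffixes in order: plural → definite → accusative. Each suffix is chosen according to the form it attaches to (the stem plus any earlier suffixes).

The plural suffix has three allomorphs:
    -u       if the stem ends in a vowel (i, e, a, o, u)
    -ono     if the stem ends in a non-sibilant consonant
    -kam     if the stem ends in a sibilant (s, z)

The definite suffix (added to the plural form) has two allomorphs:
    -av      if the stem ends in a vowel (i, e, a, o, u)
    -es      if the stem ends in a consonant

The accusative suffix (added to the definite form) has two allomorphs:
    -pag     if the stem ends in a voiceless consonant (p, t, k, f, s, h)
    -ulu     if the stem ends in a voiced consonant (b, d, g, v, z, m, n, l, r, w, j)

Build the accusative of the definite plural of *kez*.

Since the final sound of *kez* is /z/ (a sibilant), it takes -kam, giving *kezkam*.
The plural form *kezkam* — final sound /m/ (a consonant) → -es → *kezkames*.
Since the final consonant of the definite form *kezkames* is /s/ (voiceless), it takes -pag, giving *kezkamespag*.

kezkamespag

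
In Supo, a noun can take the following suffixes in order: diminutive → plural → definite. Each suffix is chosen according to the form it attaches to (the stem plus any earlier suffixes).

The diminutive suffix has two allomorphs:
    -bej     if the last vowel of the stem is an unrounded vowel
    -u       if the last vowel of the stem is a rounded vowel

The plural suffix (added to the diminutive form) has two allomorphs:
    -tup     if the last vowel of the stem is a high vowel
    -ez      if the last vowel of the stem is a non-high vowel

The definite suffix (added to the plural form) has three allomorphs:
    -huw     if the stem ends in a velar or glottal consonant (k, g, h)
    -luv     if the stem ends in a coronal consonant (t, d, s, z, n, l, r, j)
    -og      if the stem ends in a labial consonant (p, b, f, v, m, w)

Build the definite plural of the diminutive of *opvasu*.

opvasuutupog

Since the last vowel of *opvasu* is /u/ (a rounded vowel), it takes -u, giving *opvasuu*.
The last vowel of the diminutive form *opvasuu* is /u/, which is a high vowel, so the plural suffix is -tup, giving *opvasuutup*.
The plural form *opvasuutup* — final consonant /p/ (labial) → -og → *opvasuutupog*.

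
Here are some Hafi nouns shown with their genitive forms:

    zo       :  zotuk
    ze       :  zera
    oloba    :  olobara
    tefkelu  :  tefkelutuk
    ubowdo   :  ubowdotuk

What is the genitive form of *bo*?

The pattern is rounding harmony: -tuk when the last vowel of the stem is a rounded vowel (*zo*, *tefkelu*, *ubowdo*); -ra when the last vowel of the stem is an unrounded vowel (*ze*, *oloba*).
The last vowel of *bo* is /o/, which is a rounded vowel, so the suffix is -tuk, giving *botuk*.

botuk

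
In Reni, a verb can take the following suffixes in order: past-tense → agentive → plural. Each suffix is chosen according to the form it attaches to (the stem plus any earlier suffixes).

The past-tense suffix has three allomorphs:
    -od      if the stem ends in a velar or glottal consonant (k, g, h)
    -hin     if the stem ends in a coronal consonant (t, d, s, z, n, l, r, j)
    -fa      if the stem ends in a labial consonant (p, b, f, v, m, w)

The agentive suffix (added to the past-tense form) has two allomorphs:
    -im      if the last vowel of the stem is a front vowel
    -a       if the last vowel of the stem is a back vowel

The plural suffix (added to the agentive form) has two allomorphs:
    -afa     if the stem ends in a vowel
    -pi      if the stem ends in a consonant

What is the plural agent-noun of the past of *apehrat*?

apehrathinimpi

The final consonant of *apehrat* is /t/, which is coronal, so the past-tense suffix is -hin, giving *apehrathin*.
The past-tense form *apehrathin* — last vowel /i/ (a front vowel) → -im → *apehrathinim*.
The agentive form *apehrathinim* — final sound /m/ (a consonant) → -pi → *apehrathinimpi*.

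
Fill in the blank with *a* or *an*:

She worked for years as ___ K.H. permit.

The indefinite article is chosen by the initial *sound* of the following word, not its spelling.
The initialism *K.H.* is read letter by letter; the first letter, K, is pronounced /keɪ/, which begins with a consonant sound.
So the article is *a*: She worked for years as a K.H. permit.

a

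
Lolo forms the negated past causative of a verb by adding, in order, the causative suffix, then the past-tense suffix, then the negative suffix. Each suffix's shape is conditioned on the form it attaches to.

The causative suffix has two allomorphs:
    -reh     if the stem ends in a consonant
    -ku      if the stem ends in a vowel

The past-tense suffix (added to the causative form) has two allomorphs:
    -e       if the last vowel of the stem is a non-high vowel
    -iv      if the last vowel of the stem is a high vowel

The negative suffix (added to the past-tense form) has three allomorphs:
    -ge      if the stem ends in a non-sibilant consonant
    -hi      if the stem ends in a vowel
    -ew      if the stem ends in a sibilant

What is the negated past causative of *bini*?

The final sound of *bini* is /i/, which is a vowel, so the causative suffix is -ku, giving *biniku*.
The causative form *biniku* — last vowel /u/ (a high vowel) → -iv → *binikuiv*.
The past-tense form *binikuiv*: final sound = /v/, a non-sibilant consonant → -ge → *binikuivge*.

binikuivge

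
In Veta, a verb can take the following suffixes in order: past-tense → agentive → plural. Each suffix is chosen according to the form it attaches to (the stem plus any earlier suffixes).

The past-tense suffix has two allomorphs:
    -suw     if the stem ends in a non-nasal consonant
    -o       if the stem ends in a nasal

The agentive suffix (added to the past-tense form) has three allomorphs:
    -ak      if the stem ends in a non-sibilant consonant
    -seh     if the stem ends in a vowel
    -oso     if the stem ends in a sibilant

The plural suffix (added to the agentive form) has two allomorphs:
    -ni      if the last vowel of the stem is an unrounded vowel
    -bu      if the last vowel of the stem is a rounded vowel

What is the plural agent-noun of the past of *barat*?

The final consonant of *barat* is /t/, which is non-nasal, so the past-tense suffix is -suw, giving *baratsuw*.
Since the final sound of the past-tense form *baratsuw* is /w/ (a non-sibilant consonant), it takes -ak, giving *baratsuwak*.
The agentive form *baratsuwak* — last vowel /a/ (an unrounded vowel) → -ni → *baratsuwakni*.

baratsuwakni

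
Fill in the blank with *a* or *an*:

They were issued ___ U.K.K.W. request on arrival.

a

The indefinite article is chosen by the initial *sound* of the following word, not its spelling.
The initialism *U.K.K.W.* is read letter by letter; the first letter, U, is pronounced /juː/, which begins with a consonant sound.
So the article is *a*: They were issued a U.K.K.W. request on arrival.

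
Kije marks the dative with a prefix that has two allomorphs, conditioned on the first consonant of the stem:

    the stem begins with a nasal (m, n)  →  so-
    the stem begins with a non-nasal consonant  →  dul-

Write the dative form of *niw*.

*niw*: first consonant = /n/, a nasal → so- → *soniw*.

soniw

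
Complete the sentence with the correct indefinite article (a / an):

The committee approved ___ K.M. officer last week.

The indefinite article is chosen by the initial *sound* of the following word, not its spelling.
The initialism *K.M.* is read letter by letter; the first letter, K, is pronounced /keɪ/, which begins with a consonant sound.
So the article is *a*: The committee approved a K.M. officer last week.

a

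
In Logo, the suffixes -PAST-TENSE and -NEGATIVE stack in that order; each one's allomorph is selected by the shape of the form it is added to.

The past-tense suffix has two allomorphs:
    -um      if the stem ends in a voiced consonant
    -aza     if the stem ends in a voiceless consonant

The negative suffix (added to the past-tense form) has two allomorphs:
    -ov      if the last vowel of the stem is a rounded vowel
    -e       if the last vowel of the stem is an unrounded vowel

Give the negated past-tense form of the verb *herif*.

herifazae

*herif*: final consonant = /f/, voiceless → -aza → *herifaza*.
The past-tense form *herifaza* — last vowel /a/ (an unrounded vowel) → -e → *herifazae*.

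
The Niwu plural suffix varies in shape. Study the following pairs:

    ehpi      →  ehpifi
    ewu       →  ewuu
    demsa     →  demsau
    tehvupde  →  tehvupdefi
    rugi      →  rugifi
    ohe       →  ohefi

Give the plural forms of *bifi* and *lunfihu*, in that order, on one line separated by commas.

Looking at the last vowel of each stem: -fi when the last vowel of the stem is a front vowel (*ehpi*, *tehvupde*, *rugi*, *ohe*); -u when the last vowel of the stem is a back vowel (*ewu*, *demsa*).
*bifi*: last vowel = /i/, a front vowel → -fi → *bififi*.
The last vowel of *lunfihu* is /u/, which is a back vowel, so the suffix is -u, giving *lunfihuu*.

bififi, lunfihuu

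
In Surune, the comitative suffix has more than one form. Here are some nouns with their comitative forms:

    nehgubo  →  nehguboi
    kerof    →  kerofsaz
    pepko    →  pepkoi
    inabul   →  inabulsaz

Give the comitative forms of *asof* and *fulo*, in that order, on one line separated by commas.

asofsaz, fuloi

The alternation tracks the final sound of the stem — -saz when the stem ends in a consonant (*kerof*, *inabul*); -i when the stem ends in a vowel (*nehgubo*, *pepko*).
The final sound of *asof* is /f/, which is a consonant, so the suffix is -saz, giving *asofsaz*.
The final sound of *fulo* is /o/, which is a vowel, so the suffix is -i, giving *fuloi*.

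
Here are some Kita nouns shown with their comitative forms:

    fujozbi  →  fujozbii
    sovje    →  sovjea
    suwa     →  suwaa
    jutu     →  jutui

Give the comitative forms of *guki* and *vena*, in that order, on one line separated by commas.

The pattern is height harmony: -i when the last vowel of the stem is a high vowel (*fujozbi*, *jutu*); -a when the last vowel of the stem is a non-high vowel (*sovje*, *suwa*).
Since the last vowel of *guki* is /i/ (a high vowel), it takes -i, giving *gukii*.
*vena*: last vowel = /a/, a non-high vowel → -a → *venaa*.

gukii, venaa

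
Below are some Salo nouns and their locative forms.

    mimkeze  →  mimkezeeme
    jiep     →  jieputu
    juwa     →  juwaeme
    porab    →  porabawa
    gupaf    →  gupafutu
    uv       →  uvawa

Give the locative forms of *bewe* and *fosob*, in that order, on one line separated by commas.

beweeme, fosobawa

The alternation tracks the final sound of the stem — -utu when the stem ends in a voiceless consonant (*jiep*, *gupaf*); -awa when the stem ends in a voiced consonant (*porab*, *uv*); -eme when the stem ends in a vowel (*mimkeze*, *juwa*).
Since the final sound of *bewe* is /e/ (a vowel), it takes -eme, giving *beweeme*.
*fosob* — final sound /b/ (a voiced consonant) → -awa → *fosobawa*.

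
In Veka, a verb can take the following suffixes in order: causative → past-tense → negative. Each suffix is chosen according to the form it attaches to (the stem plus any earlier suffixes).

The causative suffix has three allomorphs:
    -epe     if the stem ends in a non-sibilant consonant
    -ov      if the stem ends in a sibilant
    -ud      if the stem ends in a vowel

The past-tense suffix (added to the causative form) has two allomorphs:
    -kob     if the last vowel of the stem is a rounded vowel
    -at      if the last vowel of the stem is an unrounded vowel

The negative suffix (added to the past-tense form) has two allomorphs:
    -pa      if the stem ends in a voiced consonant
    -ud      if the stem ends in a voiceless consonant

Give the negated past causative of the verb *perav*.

*perav*: final sound = /v/, a non-sibilant consonant → -epe → *peravepe*.
The last vowel of the causative form *peravepe* is /e/, which is an unrounded vowel, so the past-tense suffix is -at, giving *peravepeat*.
The final consonant of the past-tense form *peravepeat* is /t/, which is voiceless, so the negative suffix is -ud, giving *peravepeatud*.

peravepeatud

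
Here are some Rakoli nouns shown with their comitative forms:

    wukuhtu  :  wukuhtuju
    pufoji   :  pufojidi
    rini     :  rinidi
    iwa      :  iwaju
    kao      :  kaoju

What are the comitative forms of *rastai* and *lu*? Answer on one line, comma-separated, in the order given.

Looking at the last vowel of each stem: -di when the last vowel of the stem is a front vowel (*pufoji*, *rini*); -ju when the last vowel of the stem is a back vowel (*wukuhtu*, *iwa*, *kao*).
The last vowel of *rastai* is /i/, which is a front vowel, so the suffix is -di, giving *rastaidi*.
Since the last vowel of *lu* is /u/ (a back vowel), it takes -ju, giving *luju*.

rastaidi, luju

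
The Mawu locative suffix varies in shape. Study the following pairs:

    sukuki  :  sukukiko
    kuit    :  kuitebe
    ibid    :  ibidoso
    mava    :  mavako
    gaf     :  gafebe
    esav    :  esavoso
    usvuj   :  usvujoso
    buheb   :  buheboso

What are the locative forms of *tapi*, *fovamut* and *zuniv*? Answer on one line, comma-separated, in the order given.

The alternation tracks the final sound of the stem — -ebe when the stem ends in a voiceless consonant (*kuit*, *gaf*); -oso when the stem ends in a voiced consonant (*ibid*, *esav*, *usvuj*, *buheb*); -ko when the stem ends in a vowel (*sukuki*, *mava*).
*tapi* — final sound /i/ (a vowel) → -ko → *tapiko*.
*fovamut* — final sound /t/ (a voiceless consonant) → -ebe → *fovamutebe*.
The final sound of *zuniv* is /v/, which is a voiced consonant, so the suffix is -oso, giving *zunivoso*.

tapiko, fovamutebe, zunivoso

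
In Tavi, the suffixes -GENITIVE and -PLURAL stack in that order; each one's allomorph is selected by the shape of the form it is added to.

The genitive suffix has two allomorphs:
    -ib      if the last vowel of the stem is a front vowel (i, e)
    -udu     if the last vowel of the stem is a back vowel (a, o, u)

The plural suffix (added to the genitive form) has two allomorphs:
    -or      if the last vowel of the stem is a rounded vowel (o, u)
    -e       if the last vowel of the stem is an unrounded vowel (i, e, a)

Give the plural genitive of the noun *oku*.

okuuduor

*oku*: last vowel = /u/, a back vowel → -udu → *okuudu*.
The genitive form *okuudu*: last vowel = /u/, a rounded vowel → -or → *okuuduor*.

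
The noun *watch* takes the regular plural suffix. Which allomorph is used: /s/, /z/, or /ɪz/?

The stem *watch* ends in a sibilant (/s, z, ʃ, ʒ, tʃ, dʒ/).
The plural suffix surfaces as /ɪz/ after sibilants, /s/ after other voiceless consonants, and /z/ after other voiced sounds.
So the plural -s on *watch* is pronounced /ɪz/.

/ɪz/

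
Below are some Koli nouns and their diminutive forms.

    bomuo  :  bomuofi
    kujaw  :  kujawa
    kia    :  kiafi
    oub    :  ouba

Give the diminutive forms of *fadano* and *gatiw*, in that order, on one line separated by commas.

The suffix is conditioned by the final sound: -a when the stem ends in a consonant (*kujaw*, *oub*); -fi when the stem ends in a vowel (*bomuo*, *kia*).
*fadano* — final sound /o/ (a vowel) → -fi → *fadanofi*.
The final sound of *gatiw* is /w/, which is a consonant, so the suffix is -a, giving *gatiwa*.

fadanofi, gatiwa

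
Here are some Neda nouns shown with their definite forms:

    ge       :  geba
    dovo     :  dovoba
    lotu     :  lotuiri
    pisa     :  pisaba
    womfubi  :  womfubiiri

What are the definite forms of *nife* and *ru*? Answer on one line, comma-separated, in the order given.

The pattern is height harmony: -iri when the last vowel of the stem is a high vowel (*lotu*, *womfubi*); -ba when the last vowel of the stem is a non-high vowel (*ge*, *dovo*, *pisa*).
*nife*: last vowel = /e/, a non-high vowel → -ba → *nifeba*.
*ru* — last vowel /u/ (a high vowel) → -iri → *ruiri*.

nifeba, ruiri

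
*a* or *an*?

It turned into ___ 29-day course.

The indefinite article is chosen by the initial *sound* of the following word, not its spelling.
The number *29* is spoken "twenty-…", beginning with /ˈtwɛnti/ — a consonant sound.
So the article is *a*: It turned into a 29-day course.

a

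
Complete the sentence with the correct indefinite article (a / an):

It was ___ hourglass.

The indefinite article is chosen by the initial *sound* of the following word, not its spelling.
*hourglass* begins with the sound /aʊ/ (silent h) — a vowel sound.
So the article is *an*: It was an hourglass.

an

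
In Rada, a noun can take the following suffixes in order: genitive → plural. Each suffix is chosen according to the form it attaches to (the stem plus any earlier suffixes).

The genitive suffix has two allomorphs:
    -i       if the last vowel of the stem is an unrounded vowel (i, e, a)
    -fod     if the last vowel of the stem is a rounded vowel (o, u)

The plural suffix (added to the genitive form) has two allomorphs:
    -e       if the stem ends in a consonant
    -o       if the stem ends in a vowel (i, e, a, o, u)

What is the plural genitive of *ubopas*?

ubopasio

*ubopas* — last vowel /a/ (an unrounded vowel) → -i → *ubopasi*.
The genitive form *ubopasi*: final sound = /i/, a vowel → -o → *ubopasio*.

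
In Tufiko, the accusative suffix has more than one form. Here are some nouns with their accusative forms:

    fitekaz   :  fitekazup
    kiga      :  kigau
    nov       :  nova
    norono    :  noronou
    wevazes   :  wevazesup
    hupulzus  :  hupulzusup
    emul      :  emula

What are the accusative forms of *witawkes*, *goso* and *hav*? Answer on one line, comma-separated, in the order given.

witawkesup, gosou, hava

The alternation tracks the final sound of the stem — -up when the stem ends in a sibilant (*fitekaz*, *wevazes*, *hupulzus*); -a when the stem ends in a non-sibilant consonant (*nov*, *emul*); -u when the stem ends in a vowel (*kiga*, *norono*).
The final sound of *witawkes* is /s/, which is a sibilant, so the suffix is -up, giving *witawkesup*.
Since the final sound of *goso* is /o/ (a vowel), it takes -u, giving *gosou*.
*hav*: final sound = /v/, a non-sibilant consonant → -a → *hava*.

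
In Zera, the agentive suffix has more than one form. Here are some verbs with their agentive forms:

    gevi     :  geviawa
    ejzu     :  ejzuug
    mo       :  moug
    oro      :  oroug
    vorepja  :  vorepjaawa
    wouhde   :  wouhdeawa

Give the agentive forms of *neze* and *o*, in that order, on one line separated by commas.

nezeawa, oug

The pattern is rounding harmony: -ug when the last vowel of the stem is a rounded vowel (*ejzu*, *mo*, *oro*); -awa when the last vowel of the stem is an unrounded vowel (*gevi*, *vorepja*, *wouhde*).
*neze*: last vowel = /e/, an unrounded vowel → -awa → *nezeawa*.
Since the last vowel of *o* is /o/ (a rounded vowel), it takes -ug, giving *oug*.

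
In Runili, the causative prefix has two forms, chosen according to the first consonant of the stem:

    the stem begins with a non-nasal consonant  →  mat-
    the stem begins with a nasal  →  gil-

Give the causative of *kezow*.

matkezow

Since the first consonant of *kezow* is /k/ (non-nasal), it takes mat-, giving *matkezow*.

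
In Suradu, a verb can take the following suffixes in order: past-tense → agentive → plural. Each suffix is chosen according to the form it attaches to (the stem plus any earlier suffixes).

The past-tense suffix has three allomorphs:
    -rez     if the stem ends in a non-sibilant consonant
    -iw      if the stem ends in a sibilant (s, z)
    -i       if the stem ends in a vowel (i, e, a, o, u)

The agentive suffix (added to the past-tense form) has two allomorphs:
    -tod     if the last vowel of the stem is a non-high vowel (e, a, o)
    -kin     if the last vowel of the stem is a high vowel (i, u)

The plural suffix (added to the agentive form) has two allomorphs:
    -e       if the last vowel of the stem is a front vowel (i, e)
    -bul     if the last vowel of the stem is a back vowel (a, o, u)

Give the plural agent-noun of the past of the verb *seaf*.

seafreztodbul

Since the final sound of *seaf* is /f/ (a non-sibilant consonant), it takes -rez, giving *seafrez*.
The past-tense form *seafrez*: last vowel = /e/, a non-high vowel → -tod → *seafreztod*.
The agentive form *seafreztod*: last vowel = /o/, a back vowel → -bul → *seafreztodbul*.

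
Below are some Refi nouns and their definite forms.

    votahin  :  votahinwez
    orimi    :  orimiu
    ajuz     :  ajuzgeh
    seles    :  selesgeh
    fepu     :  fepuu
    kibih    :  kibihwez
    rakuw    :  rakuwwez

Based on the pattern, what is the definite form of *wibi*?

The pattern is sibilance of the final sound: -geh when the stem ends in a sibilant (*ajuz*, *seles*); -wez when the stem ends in a non-sibilant consonant (*votahin*, *kibih*, *rakuw*); -u when the stem ends in a vowel (*orimi*, *fepu*).
*wibi*: final sound = /i/, a vowel → -u → *wibiu*.

wibiu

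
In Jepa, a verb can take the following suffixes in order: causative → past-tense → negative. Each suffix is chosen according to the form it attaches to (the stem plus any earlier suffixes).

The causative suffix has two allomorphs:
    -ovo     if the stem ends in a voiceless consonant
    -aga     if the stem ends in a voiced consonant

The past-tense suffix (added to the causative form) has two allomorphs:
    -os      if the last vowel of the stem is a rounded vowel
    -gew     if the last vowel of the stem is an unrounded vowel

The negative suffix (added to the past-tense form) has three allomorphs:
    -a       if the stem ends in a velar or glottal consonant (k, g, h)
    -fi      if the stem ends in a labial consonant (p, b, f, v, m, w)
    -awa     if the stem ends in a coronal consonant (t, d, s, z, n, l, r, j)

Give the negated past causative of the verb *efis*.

efisovoosawa

Since the final consonant of *efis* is /s/ (voiceless), it takes -ovo, giving *efisovo*.
The last vowel of the causative form *efisovo* is /o/, which is a rounded vowel, so the past-tense suffix is -os, giving *efisovoos*.
The past-tense form *efisovoos*: final consonant = /s/, coronal → -awa → *efisovoosawa*.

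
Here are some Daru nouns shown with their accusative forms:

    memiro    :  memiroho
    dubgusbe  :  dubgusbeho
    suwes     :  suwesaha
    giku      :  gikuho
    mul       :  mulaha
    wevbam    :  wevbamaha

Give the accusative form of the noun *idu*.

The suffix is conditioned by the final sound: -aha when the stem ends in a consonant (*suwes*, *mul*, *wevbam*); -ho when the stem ends in a vowel (*memiro*, *dubgusbe*, *giku*).
*idu* — final sound /u/ (a vowel) → -ho → *iduho*.

iduho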